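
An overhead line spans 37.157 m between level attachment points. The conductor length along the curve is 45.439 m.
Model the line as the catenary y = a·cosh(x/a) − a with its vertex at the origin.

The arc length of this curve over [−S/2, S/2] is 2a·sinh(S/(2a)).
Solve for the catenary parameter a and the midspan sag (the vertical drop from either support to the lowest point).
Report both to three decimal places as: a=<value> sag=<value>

a=16.577 sag=11.547

seed: a₀ = √(S³/(24(L−S))) = √(37.157³/(24·8.282)) = 16.065259
iter 1: u=1.156439  f(a)=+5.718e-01  f'(a)=-1.176e+00  a ← 16.065259 − (+5.718e-01/-1.176e+00) = 16.551583
iter 2: u=1.122461  f(a)=+2.699e-02  f'(a)=-1.067e+00  a ← 16.551583 − (+2.699e-02/-1.067e+00) = 16.576877
iter 3: u=1.120748  f(a)=+6.674e-05  f'(a)=-1.062e+00  a ← 16.576877 − (+6.674e-05/-1.062e+00) = 16.576939
iter 4: u=1.120744  f(a)=+4.103e-10  f'(a)=-1.062e+00  a ← 16.576939 − (+4.103e-10/-1.062e+00) = 16.576939
iter 5: u=1.120744  f(a)=+7.105e-15  f'(a)=-1.062e+00  a ← 16.576939 − (+7.105e-15/-1.062e+00) = 16.576939
converged: |Δa| < 1e-12 after 5 iterations
sag = a·(cosh(S/(2a)) − 1) = 16.576939·(cosh(1.120744) − 1) = 11.547260
T_max/T_min = cosh(S/(2a)) = 1.696586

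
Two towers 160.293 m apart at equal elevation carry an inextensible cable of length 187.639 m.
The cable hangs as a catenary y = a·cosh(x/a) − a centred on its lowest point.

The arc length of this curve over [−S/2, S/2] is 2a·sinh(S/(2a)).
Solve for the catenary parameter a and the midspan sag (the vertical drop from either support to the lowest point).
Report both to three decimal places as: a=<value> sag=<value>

a=81.169 sag=42.889

seed: a₀ = √(S³/(24(L−S))) = √(160.293³/(24·27.346)) = 79.217168
iter 1: u=1.011731  f(a)=+1.434e+00  f'(a)=-7.637e-01  a ← 79.217168 − (+1.434e+00/-7.637e-01) = 81.095066
iter 2: u=0.988303  f(a)=+5.258e-02  f'(a)=-7.086e-01  a ← 81.095066 − (+5.258e-02/-7.086e-01) = 81.169267
iter 3: u=0.987400  f(a)=+7.664e-05  f'(a)=-7.066e-01  a ← 81.169267 − (+7.664e-05/-7.066e-01) = 81.169376
iter 4: u=0.987398  f(a)=+1.633e-10  f'(a)=-7.066e-01  a ← 81.169376 − (+1.633e-10/-7.066e-01) = 81.169376
iter 5: u=0.987398  f(a)=+2.842e-14  f'(a)=-7.066e-01  a ← 81.169376 − (+2.842e-14/-7.066e-01) = 81.169376
converged: |Δa| < 1e-12 after 5 iterations
sag = a·(cosh(S/(2a)) − 1) = 81.169376·(cosh(0.987398) − 1) = 42.889345
T_max/T_min = cosh(S/(2a)) = 1.528393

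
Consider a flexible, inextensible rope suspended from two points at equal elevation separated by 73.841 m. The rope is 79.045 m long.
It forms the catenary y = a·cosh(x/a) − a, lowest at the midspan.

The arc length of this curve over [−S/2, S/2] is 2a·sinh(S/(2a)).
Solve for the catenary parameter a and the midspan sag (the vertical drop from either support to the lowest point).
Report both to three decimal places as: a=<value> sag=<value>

seed: a₀ = √(S³/(24(L−S))) = √(73.841³/(24·5.204)) = 56.776954
iter 1: u=0.650273  f(a)=+1.111e-01  f'(a)=-1.912e-01  a ← 56.776954 − (+1.111e-01/-1.912e-01) = 57.358286
iter 2: u=0.643682  f(a)=+1.730e-03  f'(a)=-1.853e-01  a ← 57.358286 − (+1.730e-03/-1.853e-01) = 57.367624
iter 3: u=0.643577  f(a)=+4.339e-07  f'(a)=-1.852e-01  a ← 57.367624 − (+4.339e-07/-1.852e-01) = 57.367626
iter 4: u=0.643577  f(a)=+4.263e-14  f'(a)=-1.852e-01  a ← 57.367626 − (+4.263e-14/-1.852e-01) = 57.367626
converged: |Δa| < 1e-12 after 4 iterations
sag = a·(cosh(S/(2a)) − 1) = 57.367626·(cosh(0.643577) − 1) = 12.296371
T_max/T_min = cosh(S/(2a)) = 1.214343

a=57.368 sag=12.296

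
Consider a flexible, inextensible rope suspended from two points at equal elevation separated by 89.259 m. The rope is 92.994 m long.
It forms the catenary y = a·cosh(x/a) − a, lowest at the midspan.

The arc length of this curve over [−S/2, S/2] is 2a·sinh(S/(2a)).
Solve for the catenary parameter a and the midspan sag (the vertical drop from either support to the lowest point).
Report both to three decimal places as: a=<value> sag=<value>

a=89.623 sag=11.344

seed: a₀ = √(S³/(24(L−S))) = √(89.259³/(24·3.735)) = 89.069108
iter 1: u=0.501066  f(a)=+4.717e-02  f'(a)=-8.599e-02  a ← 89.069108 − (+4.717e-02/-8.599e-02) = 89.617624
iter 2: u=0.497999  f(a)=+4.393e-04  f'(a)=-8.440e-02  a ← 89.617624 − (+4.393e-04/-8.440e-02) = 89.622829
iter 3: u=0.497970  f(a)=+3.889e-08  f'(a)=-8.438e-02  a ← 89.622829 − (+3.889e-08/-8.438e-02) = 89.622829
iter 4: u=0.497970  f(a)=+0.000e+00  f'(a)=-8.438e-02  a ← 89.622829 − (+0.000e+00/-8.438e-02) = 89.622829
converged: |Δa| < 1e-12 after 4 iterations
sag = a·(cosh(S/(2a)) − 1) = 89.622829·(cosh(0.497970) − 1) = 11.343613
T_max/T_min = cosh(S/(2a)) = 1.126571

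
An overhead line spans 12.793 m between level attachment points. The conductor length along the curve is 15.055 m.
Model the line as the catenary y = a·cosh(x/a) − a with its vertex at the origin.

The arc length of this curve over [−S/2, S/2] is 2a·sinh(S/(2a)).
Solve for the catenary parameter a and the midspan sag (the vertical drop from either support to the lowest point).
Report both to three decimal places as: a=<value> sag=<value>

a=6.369 sag=3.492

seed: a₀ = √(S³/(24(L−S))) = √(12.793³/(24·2.262)) = 6.210216
iter 1: u=1.029996  f(a)=+1.231e-01  f'(a)=-8.087e-01  a ← 6.210216 − (+1.231e-01/-8.087e-01) = 6.362380
iter 2: u=1.005363  f(a)=+4.668e-03  f'(a)=-7.484e-01  a ← 6.362380 − (+4.668e-03/-7.484e-01) = 6.368618
iter 3: u=1.004378  f(a)=+7.304e-06  f'(a)=-7.461e-01  a ← 6.368618 − (+7.304e-06/-7.461e-01) = 6.368627
iter 4: u=1.004377  f(a)=+1.794e-11  f'(a)=-7.461e-01  a ← 6.368627 − (+1.794e-11/-7.461e-01) = 6.368627
iter 5: u=1.004377  f(a)=-1.776e-15  f'(a)=-7.461e-01  a ← 6.368627 − (-1.776e-15/-7.461e-01) = 6.368627
converged: |Δa| < 1e-12 after 5 iterations
sag = a·(cosh(S/(2a)) − 1) = 6.368627·(cosh(1.004377) − 1) = 3.491528
T_max/T_min = cosh(S/(2a)) = 1.548239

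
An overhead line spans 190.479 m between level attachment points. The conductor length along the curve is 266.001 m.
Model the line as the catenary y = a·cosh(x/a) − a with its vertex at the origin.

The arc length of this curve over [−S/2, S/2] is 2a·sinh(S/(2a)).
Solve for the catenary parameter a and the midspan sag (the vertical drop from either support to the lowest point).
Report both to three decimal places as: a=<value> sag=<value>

a=65.130 sag=82.961

seed: a₀ = √(S³/(24(L−S))) = √(190.479³/(24·75.522)) = 61.748767
iter 1: u=1.542371  f(a)=+9.509e+00  f'(a)=-3.080e+00  a ← 61.748767 − (+9.509e+00/-3.080e+00) = 64.836409
iter 2: u=1.468920  f(a)=+7.598e-01  f'(a)=-2.606e+00  a ← 64.836409 − (+7.598e-01/-2.606e+00) = 65.128006
iter 3: u=1.462343  f(a)=+5.781e-03  f'(a)=-2.566e+00  a ← 65.128006 − (+5.781e-03/-2.566e+00) = 65.130259
iter 4: u=1.462293  f(a)=+3.403e-07  f'(a)=-2.566e+00  a ← 65.130259 − (+3.403e-07/-2.566e+00) = 65.130259
iter 5: u=1.462293  f(a)=-5.684e-14  f'(a)=-2.566e+00  a ← 65.130259 − (-5.684e-14/-2.566e+00) = 65.130259
converged: |Δa| < 1e-12 after 5 iterations
sag = a·(cosh(S/(2a)) − 1) = 65.130259·(cosh(1.462293) − 1) = 82.961211
T_max/T_min = cosh(S/(2a)) = 2.273774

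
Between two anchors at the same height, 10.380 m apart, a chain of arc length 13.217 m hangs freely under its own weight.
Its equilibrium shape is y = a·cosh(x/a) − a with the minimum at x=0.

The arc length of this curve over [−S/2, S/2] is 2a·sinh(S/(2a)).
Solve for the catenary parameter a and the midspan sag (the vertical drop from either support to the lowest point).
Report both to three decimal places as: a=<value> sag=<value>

seed: a₀ = √(S³/(24(L−S))) = √(10.380³/(24·2.837)) = 4.052852
iter 1: u=1.280580  f(a)=+2.419e-01  f'(a)=-1.643e+00  a ← 4.052852 − (+2.419e-01/-1.643e+00) = 4.200049
iter 2: u=1.235700  f(a)=+1.380e-02  f'(a)=-1.461e+00  a ← 4.200049 − (+1.380e-02/-1.461e+00) = 4.209498
iter 3: u=1.232926  f(a)=+5.096e-05  f'(a)=-1.450e+00  a ← 4.209498 − (+5.096e-05/-1.450e+00) = 4.209534
iter 4: u=1.232916  f(a)=+7.003e-10  f'(a)=-1.450e+00  a ← 4.209534 − (+7.003e-10/-1.450e+00) = 4.209534
iter 5: u=1.232916  f(a)=+1.776e-15  f'(a)=-1.450e+00  a ← 4.209534 − (+1.776e-15/-1.450e+00) = 4.209534
converged: |Δa| < 1e-12 after 5 iterations
sag = a·(cosh(S/(2a)) − 1) = 4.209534·(cosh(1.232916) − 1) = 3.625800
T_max/T_min = cosh(S/(2a)) = 1.861330

a=4.210 sag=3.626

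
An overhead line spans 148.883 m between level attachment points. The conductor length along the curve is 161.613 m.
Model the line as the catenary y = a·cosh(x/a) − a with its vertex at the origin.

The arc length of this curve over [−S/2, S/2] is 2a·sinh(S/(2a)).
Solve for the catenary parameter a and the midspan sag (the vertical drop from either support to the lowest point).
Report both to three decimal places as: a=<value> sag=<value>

a=105.239 sag=27.445

seed: a₀ = √(S³/(24(L−S))) = √(148.883³/(24·12.730)) = 103.931655
iter 1: u=0.716254  f(a)=+3.306e-01  f'(a)=-2.578e-01  a ← 103.931655 − (+3.306e-01/-2.578e-01) = 105.214025
iter 2: u=0.707524  f(a)=+6.217e-03  f'(a)=-2.482e-01  a ← 105.214025 − (+6.217e-03/-2.482e-01) = 105.239080
iter 3: u=0.707356  f(a)=+2.293e-06  f'(a)=-2.480e-01  a ← 105.239080 − (+2.293e-06/-2.480e-01) = 105.239089
iter 4: u=0.707356  f(a)=+2.842e-13  f'(a)=-2.480e-01  a ← 105.239089 − (+2.842e-13/-2.480e-01) = 105.239089
converged: |Δa| < 1e-12 after 4 iterations
sag = a·(cosh(S/(2a)) − 1) = 105.239089·(cosh(0.707356) − 1) = 27.444581
T_max/T_min = cosh(S/(2a)) = 1.260783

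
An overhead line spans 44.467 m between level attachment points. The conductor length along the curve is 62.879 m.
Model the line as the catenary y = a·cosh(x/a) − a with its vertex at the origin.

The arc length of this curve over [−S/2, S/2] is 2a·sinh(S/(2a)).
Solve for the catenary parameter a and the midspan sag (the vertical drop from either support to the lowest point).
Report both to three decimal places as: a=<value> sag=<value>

seed: a₀ = √(S³/(24(L−S))) = √(44.467³/(24·18.412)) = 14.105895
iter 1: u=1.576185  f(a)=+2.427e+00  f'(a)=-3.319e+00  a ← 14.105895 − (+2.427e+00/-3.319e+00) = 14.837109
iter 2: u=1.498506  f(a)=+2.015e-01  f'(a)=-2.789e+00  a ← 14.837109 − (+2.015e-01/-2.789e+00) = 14.909353
iter 3: u=1.491245  f(a)=+1.667e-03  f'(a)=-2.743e+00  a ← 14.909353 − (+1.667e-03/-2.743e+00) = 14.909960
iter 4: u=1.491184  f(a)=+1.161e-07  f'(a)=-2.743e+00  a ← 14.909960 − (+1.161e-07/-2.743e+00) = 14.909960
iter 5: u=1.491184  f(a)=+7.105e-15  f'(a)=-2.743e+00  a ← 14.909960 − (+7.105e-15/-2.743e+00) = 14.909960
converged: |Δa| < 1e-12 after 5 iterations
sag = a·(cosh(S/(2a)) − 1) = 14.909960·(cosh(1.491184) − 1) = 19.885860
T_max/T_min = cosh(S/(2a)) = 2.333730

a=14.910 sag=19.886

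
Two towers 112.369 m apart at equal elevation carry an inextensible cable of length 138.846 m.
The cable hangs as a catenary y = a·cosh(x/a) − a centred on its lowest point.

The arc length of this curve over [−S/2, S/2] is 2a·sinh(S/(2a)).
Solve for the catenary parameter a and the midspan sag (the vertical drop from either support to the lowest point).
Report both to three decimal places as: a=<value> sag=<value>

seed: a₀ = √(S³/(24(L−S))) = √(112.369³/(24·26.477)) = 47.253041
iter 1: u=1.189013  f(a)=+1.936e+00  f'(a)=-1.287e+00  a ← 47.253041 − (+1.936e+00/-1.287e+00) = 48.756857
iter 2: u=1.152340  f(a)=+9.625e-02  f'(a)=-1.162e+00  a ← 48.756857 − (+9.625e-02/-1.162e+00) = 48.839680
iter 3: u=1.150386  f(a)=+2.655e-04  f'(a)=-1.156e+00  a ← 48.839680 − (+2.655e-04/-1.156e+00) = 48.839910
iter 4: u=1.150381  f(a)=+2.033e-09  f'(a)=-1.156e+00  a ← 48.839910 − (+2.033e-09/-1.156e+00) = 48.839910
iter 5: u=1.150381  f(a)=-2.842e-14  f'(a)=-1.156e+00  a ← 48.839910 − (-2.842e-14/-1.156e+00) = 48.839910
converged: |Δa| < 1e-12 after 5 iterations
sag = a·(cosh(S/(2a)) − 1) = 48.839910·(cosh(1.150381) − 1) = 36.041712
T_max/T_min = cosh(S/(2a)) = 1.737956

a=48.840 sag=36.042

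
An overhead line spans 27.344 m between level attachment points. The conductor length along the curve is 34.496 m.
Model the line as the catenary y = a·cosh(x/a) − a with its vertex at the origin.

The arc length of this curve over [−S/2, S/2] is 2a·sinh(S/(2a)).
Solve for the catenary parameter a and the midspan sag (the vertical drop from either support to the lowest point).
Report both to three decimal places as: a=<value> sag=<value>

seed: a₀ = √(S³/(24(L−S))) = √(27.344³/(24·7.152)) = 10.913742
iter 1: u=1.252733  f(a)=+5.826e-01  f'(a)=-1.528e+00  a ← 10.913742 − (+5.826e-01/-1.528e+00) = 11.294995
iter 2: u=1.210448  f(a)=+3.192e-02  f'(a)=-1.365e+00  a ← 11.294995 − (+3.192e-02/-1.365e+00) = 11.318383
iter 3: u=1.207946  f(a)=+1.081e-04  f'(a)=-1.356e+00  a ← 11.318383 − (+1.081e-04/-1.356e+00) = 11.318463
iter 4: u=1.207938  f(a)=+1.250e-09  f'(a)=-1.356e+00  a ← 11.318463 − (+1.250e-09/-1.356e+00) = 11.318463
iter 5: u=1.207938  f(a)=-7.105e-15  f'(a)=-1.356e+00  a ← 11.318463 − (-7.105e-15/-1.356e+00) = 11.318463
converged: |Δa| < 1e-12 after 5 iterations
sag = a·(cosh(S/(2a)) − 1) = 11.318463·(cosh(1.207938) − 1) = 9.311639
T_max/T_min = cosh(S/(2a)) = 1.822695

a=11.318 sag=9.312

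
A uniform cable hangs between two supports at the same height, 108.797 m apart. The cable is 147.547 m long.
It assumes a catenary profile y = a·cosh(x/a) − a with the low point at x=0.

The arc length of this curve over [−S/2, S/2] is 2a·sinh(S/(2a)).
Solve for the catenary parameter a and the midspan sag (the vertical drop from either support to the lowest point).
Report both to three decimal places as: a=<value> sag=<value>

a=39.057 sag=44.418

seed: a₀ = √(S³/(24(L−S))) = √(108.797³/(24·38.750)) = 37.212077
iter 1: u=1.461851  f(a)=+4.357e+00  f'(a)=-2.563e+00  a ← 37.212077 − (+4.357e+00/-2.563e+00) = 38.912187
iter 2: u=1.397981  f(a)=+3.164e-01  f'(a)=-2.203e+00  a ← 38.912187 − (+3.164e-01/-2.203e+00) = 39.055806
iter 3: u=1.392840  f(a)=+1.957e-03  f'(a)=-2.176e+00  a ← 39.055806 − (+1.957e-03/-2.176e+00) = 39.056706
iter 4: u=1.392808  f(a)=+7.591e-08  f'(a)=-2.176e+00  a ← 39.056706 − (+7.591e-08/-2.176e+00) = 39.056706
iter 5: u=1.392808  f(a)=+2.842e-14  f'(a)=-2.176e+00  a ← 39.056706 − (+2.842e-14/-2.176e+00) = 39.056706
converged: |Δa| < 1e-12 after 5 iterations
sag = a·(cosh(S/(2a)) − 1) = 39.056706·(cosh(1.392808) − 1) = 44.417575
T_max/T_min = cosh(S/(2a)) = 2.137259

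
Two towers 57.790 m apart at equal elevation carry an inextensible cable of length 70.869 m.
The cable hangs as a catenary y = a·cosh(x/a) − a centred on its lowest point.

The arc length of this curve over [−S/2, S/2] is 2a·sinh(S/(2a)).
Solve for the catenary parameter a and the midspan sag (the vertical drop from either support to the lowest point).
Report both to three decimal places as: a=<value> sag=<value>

a=25.598 sag=18.116

seed: a₀ = √(S³/(24(L−S))) = √(57.790³/(24·13.079)) = 24.796258
iter 1: u=1.165297  f(a)=+9.173e-01  f'(a)=-1.205e+00  a ← 24.796258 − (+9.173e-01/-1.205e+00) = 25.557293
iter 2: u=1.130597  f(a)=+4.392e-02  f'(a)=-1.092e+00  a ← 25.557293 − (+4.392e-02/-1.092e+00) = 25.597502
iter 3: u=1.128821  f(a)=+1.119e-04  f'(a)=-1.087e+00  a ← 25.597502 − (+1.119e-04/-1.087e+00) = 25.597605
iter 4: u=1.128817  f(a)=+7.308e-10  f'(a)=-1.087e+00  a ← 25.597605 − (+7.308e-10/-1.087e+00) = 25.597605
iter 5: u=1.128817  f(a)=-1.421e-14  f'(a)=-1.087e+00  a ← 25.597605 − (-1.421e-14/-1.087e+00) = 25.597605
converged: |Δa| < 1e-12 after 5 iterations
sag = a·(cosh(S/(2a)) − 1) = 25.597605·(cosh(1.128817) − 1) = 18.115564
T_max/T_min = cosh(S/(2a)) = 1.707705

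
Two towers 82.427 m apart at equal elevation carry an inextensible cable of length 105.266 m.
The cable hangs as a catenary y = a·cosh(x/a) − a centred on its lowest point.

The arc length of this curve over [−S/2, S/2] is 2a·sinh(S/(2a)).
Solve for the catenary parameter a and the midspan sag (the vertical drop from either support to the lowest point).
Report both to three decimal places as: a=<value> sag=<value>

a=33.216 sag=29.022

seed: a₀ = √(S³/(24(L−S))) = √(82.427³/(24·22.839)) = 31.963923
iter 1: u=1.289376  f(a)=+1.975e+00  f'(a)=-1.681e+00  a ← 31.963923 − (+1.975e+00/-1.681e+00) = 33.138928
iter 2: u=1.243658  f(a)=+1.141e-01  f'(a)=-1.492e+00  a ← 33.138928 − (+1.141e-01/-1.492e+00) = 33.215437
iter 3: u=1.240794  f(a)=+4.329e-04  f'(a)=-1.481e+00  a ← 33.215437 − (+4.329e-04/-1.481e+00) = 33.215729
iter 4: u=1.240783  f(a)=+6.278e-09  f'(a)=-1.481e+00  a ← 33.215729 − (+6.278e-09/-1.481e+00) = 33.215729
iter 5: u=1.240783  f(a)=+0.000e+00  f'(a)=-1.481e+00  a ← 33.215729 − (+0.000e+00/-1.481e+00) = 33.215729
converged: |Δa| < 1e-12 after 5 iterations
sag = a·(cosh(S/(2a)) − 1) = 33.215729·(cosh(1.240783) − 1) = 29.021859
T_max/T_min = cosh(S/(2a)) = 1.873738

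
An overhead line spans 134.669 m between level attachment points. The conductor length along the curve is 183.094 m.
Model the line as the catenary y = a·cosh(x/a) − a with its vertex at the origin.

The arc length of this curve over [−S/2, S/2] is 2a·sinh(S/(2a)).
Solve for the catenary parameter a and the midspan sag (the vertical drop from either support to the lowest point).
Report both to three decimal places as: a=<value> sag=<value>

a=48.134 sag=55.296

seed: a₀ = √(S³/(24(L−S))) = √(134.669³/(24·48.425)) = 45.841732
iter 1: u=1.468847  f(a)=+5.500e+00  f'(a)=-2.605e+00  a ← 45.841732 − (+5.500e+00/-2.605e+00) = 47.953152
iter 2: u=1.404173  f(a)=+4.028e-01  f'(a)=-2.236e+00  a ← 47.953152 − (+4.028e-01/-2.236e+00) = 48.133296
iter 3: u=1.398917  f(a)=+2.538e-03  f'(a)=-2.208e+00  a ← 48.133296 − (+2.538e-03/-2.208e+00) = 48.134445
iter 4: u=1.398884  f(a)=+1.022e-07  f'(a)=-2.208e+00  a ← 48.134445 − (+1.022e-07/-2.208e+00) = 48.134445
iter 5: u=1.398884  f(a)=+0.000e+00  f'(a)=-2.208e+00  a ← 48.134445 − (+0.000e+00/-2.208e+00) = 48.134445
converged: |Δa| < 1e-12 after 5 iterations
sag = a·(cosh(S/(2a)) − 1) = 48.134445·(cosh(1.398884) − 1) = 55.295618
T_max/T_min = cosh(S/(2a)) = 2.148774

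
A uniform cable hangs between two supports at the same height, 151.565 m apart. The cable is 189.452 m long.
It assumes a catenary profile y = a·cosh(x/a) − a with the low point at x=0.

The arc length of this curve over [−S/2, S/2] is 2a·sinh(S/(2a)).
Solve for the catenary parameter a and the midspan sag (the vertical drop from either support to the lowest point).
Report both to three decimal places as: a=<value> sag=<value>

seed: a₀ = √(S³/(24(L−S))) = √(151.565³/(24·37.887)) = 61.879623
iter 1: u=1.224676  f(a)=+2.945e+00  f'(a)=-1.418e+00  a ← 61.879623 − (+2.945e+00/-1.418e+00) = 63.955896
iter 2: u=1.184918  f(a)=+1.547e-01  f'(a)=-1.273e+00  a ← 63.955896 − (+1.547e-01/-1.273e+00) = 64.077440
iter 3: u=1.182671  f(a)=+4.794e-04  f'(a)=-1.265e+00  a ← 64.077440 − (+4.794e-04/-1.265e+00) = 64.077819
iter 4: u=1.182664  f(a)=+4.635e-09  f'(a)=-1.265e+00  a ← 64.077819 − (+4.635e-09/-1.265e+00) = 64.077819
iter 5: u=1.182664  f(a)=-2.842e-14  f'(a)=-1.265e+00  a ← 64.077819 − (-2.842e-14/-1.265e+00) = 64.077819
converged: |Δa| < 1e-12 after 5 iterations
sag = a·(cosh(S/(2a)) − 1) = 64.077819·(cosh(1.182664) − 1) = 50.285558
T_max/T_min = cosh(S/(2a)) = 1.784758

a=64.078 sag=50.286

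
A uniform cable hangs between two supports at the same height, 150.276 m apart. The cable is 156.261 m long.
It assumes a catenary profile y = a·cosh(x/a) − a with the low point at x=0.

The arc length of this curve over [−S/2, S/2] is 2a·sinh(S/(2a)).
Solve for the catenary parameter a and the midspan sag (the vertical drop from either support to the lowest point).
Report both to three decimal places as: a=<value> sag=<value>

seed: a₀ = √(S³/(24(L−S))) = √(150.276³/(24·5.985)) = 153.708096
iter 1: u=0.488836  f(a)=+7.192e-02  f'(a)=-7.975e-02  a ← 153.708096 − (+7.192e-02/-7.975e-02) = 154.609857
iter 2: u=0.485985  f(a)=+6.378e-04  f'(a)=-7.834e-02  a ← 154.609857 − (+6.378e-04/-7.834e-02) = 154.617999
iter 3: u=0.485959  f(a)=+5.116e-08  f'(a)=-7.833e-02  a ← 154.617999 − (+5.116e-08/-7.833e-02) = 154.617999
iter 4: u=0.485959  f(a)=-2.842e-14  f'(a)=-7.833e-02  a ← 154.617999 − (-2.842e-14/-7.833e-02) = 154.617999
converged: |Δa| < 1e-12 after 4 iterations
sag = a·(cosh(S/(2a)) − 1) = 154.617999·(cosh(0.485959) − 1) = 18.619124
T_max/T_min = cosh(S/(2a)) = 1.120420

a=154.618 sag=18.619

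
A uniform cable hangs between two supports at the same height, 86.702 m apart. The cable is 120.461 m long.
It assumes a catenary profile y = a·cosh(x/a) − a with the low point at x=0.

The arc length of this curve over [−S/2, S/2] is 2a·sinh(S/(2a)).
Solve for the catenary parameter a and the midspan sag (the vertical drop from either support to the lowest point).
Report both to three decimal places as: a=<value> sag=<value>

seed: a₀ = √(S³/(24(L−S))) = √(86.702³/(24·33.759)) = 28.362419
iter 1: u=1.528466  f(a)=+4.170e+00  f'(a)=-2.985e+00  a ← 28.362419 − (+4.170e+00/-2.985e+00) = 29.759339
iter 2: u=1.456719  f(a)=+3.279e-01  f'(a)=-2.533e+00  a ← 29.759339 − (+3.279e-01/-2.533e+00) = 29.888802
iter 3: u=1.450409  f(a)=+2.409e-03  f'(a)=-2.495e+00  a ← 29.888802 − (+2.409e-03/-2.495e+00) = 29.889768
iter 4: u=1.450363  f(a)=+1.322e-07  f'(a)=-2.495e+00  a ← 29.889768 − (+1.322e-07/-2.495e+00) = 29.889768
iter 5: u=1.450363  f(a)=+1.421e-14  f'(a)=-2.495e+00  a ← 29.889768 − (+1.421e-14/-2.495e+00) = 29.889768
converged: |Δa| < 1e-12 after 5 iterations
sag = a·(cosh(S/(2a)) − 1) = 29.889768·(cosh(1.450363) − 1) = 37.349442
T_max/T_min = cosh(S/(2a)) = 2.249573

a=29.890 sag=37.349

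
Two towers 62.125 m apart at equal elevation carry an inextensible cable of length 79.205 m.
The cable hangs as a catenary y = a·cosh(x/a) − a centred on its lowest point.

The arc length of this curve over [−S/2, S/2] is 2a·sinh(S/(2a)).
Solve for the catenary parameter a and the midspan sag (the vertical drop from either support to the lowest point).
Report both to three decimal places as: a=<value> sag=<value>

a=25.125 sag=21.775

seed: a₀ = √(S³/(24(L−S))) = √(62.125³/(24·17.080)) = 24.185220
iter 1: u=1.284359  f(a)=+1.465e+00  f'(a)=-1.660e+00  a ← 24.185220 − (+1.465e+00/-1.660e+00) = 25.068189
iter 2: u=1.239120  f(a)=+8.407e-02  f'(a)=-1.474e+00  a ← 25.068189 − (+8.407e-02/-1.474e+00) = 25.125220
iter 3: u=1.236308  f(a)=+3.140e-04  f'(a)=-1.463e+00  a ← 25.125220 − (+3.140e-04/-1.463e+00) = 25.125435
iter 4: u=1.236297  f(a)=+4.416e-09  f'(a)=-1.463e+00  a ← 25.125435 − (+4.416e-09/-1.463e+00) = 25.125435
iter 5: u=1.236297  f(a)=+0.000e+00  f'(a)=-1.463e+00  a ← 25.125435 − (+0.000e+00/-1.463e+00) = 25.125435
converged: |Δa| < 1e-12 after 5 iterations
sag = a·(cosh(S/(2a)) − 1) = 25.125435·(cosh(1.236297) − 1) = 21.774944
T_max/T_min = cosh(S/(2a)) = 1.866649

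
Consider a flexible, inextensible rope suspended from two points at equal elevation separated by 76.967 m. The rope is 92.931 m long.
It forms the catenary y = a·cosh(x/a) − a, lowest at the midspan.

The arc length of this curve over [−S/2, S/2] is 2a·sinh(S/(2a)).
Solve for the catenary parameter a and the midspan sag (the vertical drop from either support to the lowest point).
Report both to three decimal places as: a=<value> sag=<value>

a=35.523 sag=22.966

seed: a₀ = √(S³/(24(L−S))) = √(76.967³/(24·15.964)) = 34.496923
iter 1: u=1.115563  f(a)=+1.023e+00  f'(a)=-1.046e+00  a ← 34.496923 − (+1.023e+00/-1.046e+00) = 35.475260
iter 2: u=1.084798  f(a)=+4.515e-02  f'(a)=-9.555e-01  a ← 35.475260 − (+4.515e-02/-9.555e-01) = 35.522508
iter 3: u=1.083355  f(a)=+9.685e-05  f'(a)=-9.514e-01  a ← 35.522508 − (+9.685e-05/-9.514e-01) = 35.522610
iter 4: u=1.083352  f(a)=+4.479e-10  f'(a)=-9.514e-01  a ← 35.522610 − (+4.479e-10/-9.514e-01) = 35.522610
iter 5: u=1.083352  f(a)=+1.421e-14  f'(a)=-9.514e-01  a ← 35.522610 − (+1.421e-14/-9.514e-01) = 35.522610
converged: |Δa| < 1e-12 after 5 iterations
sag = a·(cosh(S/(2a)) − 1) = 35.522610·(cosh(1.083352) − 1) = 22.965838
T_max/T_min = cosh(S/(2a)) = 1.646513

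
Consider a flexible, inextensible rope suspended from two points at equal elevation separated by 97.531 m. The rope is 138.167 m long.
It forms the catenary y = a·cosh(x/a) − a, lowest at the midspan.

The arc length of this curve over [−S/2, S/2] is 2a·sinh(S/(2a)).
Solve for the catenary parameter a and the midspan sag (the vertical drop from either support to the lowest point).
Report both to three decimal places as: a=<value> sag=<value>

seed: a₀ = √(S³/(24(L−S))) = √(97.531³/(24·40.636)) = 30.842738
iter 1: u=1.581102  f(a)=+5.392e+00  f'(a)=-3.355e+00  a ← 30.842738 − (+5.392e+00/-3.355e+00) = 32.449801
iter 2: u=1.502798  f(a)=+4.501e-01  f'(a)=-2.817e+00  a ← 32.449801 − (+4.501e-01/-2.817e+00) = 32.609612
iter 3: u=1.495433  f(a)=+3.768e-03  f'(a)=-2.770e+00  a ← 32.609612 − (+3.768e-03/-2.770e+00) = 32.610972
iter 4: u=1.495371  f(a)=+2.688e-07  f'(a)=-2.769e+00  a ← 32.610972 − (+2.688e-07/-2.769e+00) = 32.610972
iter 5: u=1.495371  f(a)=+2.842e-14  f'(a)=-2.769e+00  a ← 32.610972 − (+2.842e-14/-2.769e+00) = 32.610972
converged: |Δa| < 1e-12 after 5 iterations
sag = a·(cosh(S/(2a)) − 1) = 32.610972·(cosh(1.495371) − 1) = 43.782781
T_max/T_min = cosh(S/(2a)) = 2.342578

a=32.611 sag=43.783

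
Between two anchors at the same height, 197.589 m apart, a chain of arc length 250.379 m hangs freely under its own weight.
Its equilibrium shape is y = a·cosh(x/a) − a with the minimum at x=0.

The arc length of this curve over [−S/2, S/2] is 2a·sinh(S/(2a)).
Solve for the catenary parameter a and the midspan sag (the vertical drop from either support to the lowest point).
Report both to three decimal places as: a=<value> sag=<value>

a=80.983 sag=68.117

seed: a₀ = √(S³/(24(L−S))) = √(197.589³/(24·52.790)) = 78.030195
iter 1: u=1.266106  f(a)=+4.396e+00  f'(a)=-1.583e+00  a ← 78.030195 − (+4.396e+00/-1.583e+00) = 80.807829
iter 2: u=1.222586  f(a)=+2.457e-01  f'(a)=-1.410e+00  a ← 80.807829 − (+2.457e-01/-1.410e+00) = 80.982003
iter 3: u=1.219956  f(a)=+8.674e-04  f'(a)=-1.400e+00  a ← 80.982003 − (+8.674e-04/-1.400e+00) = 80.982623
iter 4: u=1.219947  f(a)=+1.090e-08  f'(a)=-1.400e+00  a ← 80.982623 − (+1.090e-08/-1.400e+00) = 80.982623
iter 5: u=1.219947  f(a)=-2.842e-14  f'(a)=-1.400e+00  a ← 80.982623 − (-2.842e-14/-1.400e+00) = 80.982623
converged: |Δa| < 1e-12 after 5 iterations
sag = a·(cosh(S/(2a)) − 1) = 80.982623·(cosh(1.219947) − 1) = 68.116660
T_max/T_min = cosh(S/(2a)) = 1.841127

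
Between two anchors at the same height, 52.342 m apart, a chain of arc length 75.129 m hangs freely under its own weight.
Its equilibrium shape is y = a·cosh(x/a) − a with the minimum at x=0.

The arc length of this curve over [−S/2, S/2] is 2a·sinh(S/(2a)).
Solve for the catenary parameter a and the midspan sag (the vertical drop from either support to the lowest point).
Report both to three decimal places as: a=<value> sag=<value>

seed: a₀ = √(S³/(24(L−S))) = √(52.342³/(24·22.787)) = 16.192961
iter 1: u=1.616196  f(a)=+3.168e+00  f'(a)=-3.622e+00  a ← 16.192961 − (+3.168e+00/-3.622e+00) = 17.067730
iter 2: u=1.533362  f(a)=+2.748e-01  f'(a)=-3.018e+00  a ← 17.067730 − (+2.748e-01/-3.018e+00) = 17.158788
iter 3: u=1.525224  f(a)=+2.502e-03  f'(a)=-2.963e+00  a ← 17.158788 − (+2.502e-03/-2.963e+00) = 17.159633
iter 4: u=1.525149  f(a)=+2.116e-07  f'(a)=-2.963e+00  a ← 17.159633 − (+2.116e-07/-2.963e+00) = 17.159633
iter 5: u=1.525149  f(a)=-1.421e-14  f'(a)=-2.963e+00  a ← 17.159633 − (-1.421e-14/-2.963e+00) = 17.159633
converged: |Δa| < 1e-12 after 5 iterations
sag = a·(cosh(S/(2a)) − 1) = 17.159633·(cosh(1.525149) − 1) = 24.138608
T_max/T_min = cosh(S/(2a)) = 2.406709

a=17.160 sag=24.139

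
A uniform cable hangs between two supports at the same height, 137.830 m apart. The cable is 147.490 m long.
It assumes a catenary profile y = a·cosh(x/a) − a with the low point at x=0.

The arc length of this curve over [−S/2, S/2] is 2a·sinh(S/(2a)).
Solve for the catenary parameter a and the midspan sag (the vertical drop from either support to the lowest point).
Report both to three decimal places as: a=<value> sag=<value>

a=107.372 sag=22.886

seed: a₀ = √(S³/(24(L−S))) = √(137.830³/(24·9.660)) = 106.272635
iter 1: u=0.648474  f(a)=+2.052e-01  f'(a)=-1.896e-01  a ← 106.272635 − (+2.052e-01/-1.896e-01) = 107.354925
iter 2: u=0.641936  f(a)=+3.176e-03  f'(a)=-1.837e-01  a ← 107.354925 − (+3.176e-03/-1.837e-01) = 107.372212
iter 3: u=0.641833  f(a)=+7.878e-07  f'(a)=-1.836e-01  a ← 107.372212 − (+7.878e-07/-1.836e-01) = 107.372217
iter 4: u=0.641833  f(a)=+2.842e-14  f'(a)=-1.836e-01  a ← 107.372217 − (+2.842e-14/-1.836e-01) = 107.372217
converged: |Δa| < 1e-12 after 4 iterations
sag = a·(cosh(S/(2a)) − 1) = 107.372217·(cosh(0.641833) − 1) = 22.885673
T_max/T_min = cosh(S/(2a)) = 1.213143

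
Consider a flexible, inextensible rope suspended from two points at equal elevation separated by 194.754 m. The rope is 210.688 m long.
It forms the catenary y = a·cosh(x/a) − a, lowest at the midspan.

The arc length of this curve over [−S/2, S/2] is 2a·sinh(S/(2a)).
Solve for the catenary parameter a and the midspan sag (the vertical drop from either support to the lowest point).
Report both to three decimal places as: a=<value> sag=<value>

a=140.657 sag=35.075

seed: a₀ = √(S³/(24(L−S))) = √(194.754³/(24·15.934)) = 138.982958
iter 1: u=0.700640  f(a)=+3.957e-01  f'(a)=-2.407e-01  a ← 138.982958 − (+3.957e-01/-2.407e-01) = 140.626574
iter 2: u=0.692451  f(a)=+7.129e-03  f'(a)=-2.321e-01  a ← 140.626574 − (+7.129e-03/-2.321e-01) = 140.657283
iter 3: u=0.692300  f(a)=+2.408e-06  f'(a)=-2.320e-01  a ← 140.657283 − (+2.408e-06/-2.320e-01) = 140.657293
iter 4: u=0.692300  f(a)=+2.842e-13  f'(a)=-2.320e-01  a ← 140.657293 − (+2.842e-13/-2.320e-01) = 140.657293
converged: |Δa| < 1e-12 after 4 iterations
sag = a·(cosh(S/(2a)) − 1) = 140.657293·(cosh(0.692300) − 1) = 35.074982
T_max/T_min = cosh(S/(2a)) = 1.249365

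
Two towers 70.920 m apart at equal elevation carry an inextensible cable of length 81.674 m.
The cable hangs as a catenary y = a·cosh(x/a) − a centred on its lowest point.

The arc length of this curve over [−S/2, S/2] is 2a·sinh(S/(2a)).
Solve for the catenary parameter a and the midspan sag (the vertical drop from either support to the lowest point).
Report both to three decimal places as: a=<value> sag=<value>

a=37.994 sag=17.784

seed: a₀ = √(S³/(24(L−S))) = √(70.920³/(24·10.754)) = 37.175982
iter 1: u=0.953842  f(a)=+4.999e-01  f'(a)=-6.329e-01  a ← 37.175982 − (+4.999e-01/-6.329e-01) = 37.965873
iter 2: u=0.933997  f(a)=+1.638e-02  f'(a)=-5.921e-01  a ← 37.965873 − (+1.638e-02/-5.921e-01) = 37.993536
iter 3: u=0.933317  f(a)=+1.890e-05  f'(a)=-5.907e-01  a ← 37.993536 − (+1.890e-05/-5.907e-01) = 37.993568
iter 4: u=0.933316  f(a)=+2.520e-11  f'(a)=-5.907e-01  a ← 37.993568 − (+2.520e-11/-5.907e-01) = 37.993568
iter 5: u=0.933316  f(a)=+0.000e+00  f'(a)=-5.907e-01  a ← 37.993568 − (+0.000e+00/-5.907e-01) = 37.993568
converged: |Δa| < 1e-12 after 5 iterations
sag = a·(cosh(S/(2a)) − 1) = 37.993568·(cosh(0.933316) − 1) = 17.784311
T_max/T_min = cosh(S/(2a)) = 1.468087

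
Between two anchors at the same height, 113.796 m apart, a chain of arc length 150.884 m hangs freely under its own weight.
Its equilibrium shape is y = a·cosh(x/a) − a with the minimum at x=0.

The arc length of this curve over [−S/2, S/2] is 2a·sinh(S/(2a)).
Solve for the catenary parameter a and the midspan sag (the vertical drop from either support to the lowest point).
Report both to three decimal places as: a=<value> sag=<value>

seed: a₀ = √(S³/(24(L−S))) = √(113.796³/(24·37.088)) = 40.688171
iter 1: u=1.398392  f(a)=+3.800e+00  f'(a)=-2.205e+00  a ← 40.688171 − (+3.800e+00/-2.205e+00) = 42.411155
iter 2: u=1.341581  f(a)=+2.547e-01  f'(a)=-1.919e+00  a ← 42.411155 − (+2.547e-01/-1.919e+00) = 42.543893
iter 3: u=1.337395  f(a)=+1.326e-03  f'(a)=-1.899e+00  a ← 42.543893 − (+1.326e-03/-1.899e+00) = 42.544592
iter 4: u=1.337373  f(a)=+3.636e-08  f'(a)=-1.899e+00  a ← 42.544592 − (+3.636e-08/-1.899e+00) = 42.544592
iter 5: u=1.337373  f(a)=+0.000e+00  f'(a)=-1.899e+00  a ← 42.544592 − (+0.000e+00/-1.899e+00) = 42.544592
converged: |Δa| < 1e-12 after 5 iterations
sag = a·(cosh(S/(2a)) − 1) = 42.544592·(cosh(1.337373) − 1) = 44.066826
T_max/T_min = cosh(S/(2a)) = 2.035780

a=42.545 sag=44.067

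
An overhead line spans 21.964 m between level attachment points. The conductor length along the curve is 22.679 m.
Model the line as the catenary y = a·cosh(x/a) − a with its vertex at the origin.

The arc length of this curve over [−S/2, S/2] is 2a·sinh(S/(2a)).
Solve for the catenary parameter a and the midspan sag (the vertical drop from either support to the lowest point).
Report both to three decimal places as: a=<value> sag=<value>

a=24.969 sag=2.454

seed: a₀ = √(S³/(24(L−S))) = √(21.964³/(24·0.715)) = 24.848977
iter 1: u=0.441950  f(a)=+7.015e-03  f'(a)=-5.868e-02  a ← 24.848977 − (+7.015e-03/-5.868e-02) = 24.968529
iter 2: u=0.439834  f(a)=+5.095e-05  f'(a)=-5.783e-02  a ← 24.968529 − (+5.095e-05/-5.783e-02) = 24.969410
iter 3: u=0.439818  f(a)=+2.731e-09  f'(a)=-5.782e-02  a ← 24.969410 − (+2.731e-09/-5.782e-02) = 24.969410
iter 4: u=0.439818  f(a)=+0.000e+00  f'(a)=-5.782e-02  a ← 24.969410 − (+0.000e+00/-5.782e-02) = 24.969410
converged: |Δa| < 1e-12 after 4 iterations
sag = a·(cosh(S/(2a)) − 1) = 24.969410·(cosh(0.439818) − 1) = 2.454224
T_max/T_min = cosh(S/(2a)) = 1.098289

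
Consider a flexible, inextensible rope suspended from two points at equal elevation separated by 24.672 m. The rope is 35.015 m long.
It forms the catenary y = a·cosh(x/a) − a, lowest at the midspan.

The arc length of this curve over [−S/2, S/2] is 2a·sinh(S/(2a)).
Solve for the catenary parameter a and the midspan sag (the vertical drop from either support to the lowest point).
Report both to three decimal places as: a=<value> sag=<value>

seed: a₀ = √(S³/(24(L−S))) = √(24.672³/(24·10.343)) = 7.778174
iter 1: u=1.585976  f(a)=+1.381e+00  f'(a)=-3.391e+00  a ← 7.778174 − (+1.381e+00/-3.391e+00) = 8.185522
iter 2: u=1.507051  f(a)=+1.159e-01  f'(a)=-2.844e+00  a ← 8.185522 − (+1.159e-01/-2.844e+00) = 8.226290
iter 3: u=1.499582  f(a)=+9.820e-04  f'(a)=-2.796e+00  a ← 8.226290 − (+9.820e-04/-2.796e+00) = 8.226641
iter 4: u=1.499518  f(a)=+7.176e-08  f'(a)=-2.796e+00  a ← 8.226641 − (+7.176e-08/-2.796e+00) = 8.226641
iter 5: u=1.499518  f(a)=+0.000e+00  f'(a)=-2.796e+00  a ← 8.226641 − (+0.000e+00/-2.796e+00) = 8.226641
converged: |Δa| < 1e-12 after 5 iterations
sag = a·(cosh(S/(2a)) − 1) = 8.226641·(cosh(1.499518) − 1) = 11.117355
T_max/T_min = cosh(S/(2a)) = 2.351384

a=8.227 sag=11.117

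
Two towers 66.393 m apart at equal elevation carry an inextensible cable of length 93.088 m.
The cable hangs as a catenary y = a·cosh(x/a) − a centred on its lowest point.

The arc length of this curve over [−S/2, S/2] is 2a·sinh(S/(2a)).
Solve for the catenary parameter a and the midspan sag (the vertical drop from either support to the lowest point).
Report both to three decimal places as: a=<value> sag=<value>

a=22.559 sag=29.164

seed: a₀ = √(S³/(24(L−S))) = √(66.393³/(24·26.695)) = 21.372871
iter 1: u=1.553207  f(a)=+3.411e+00  f'(a)=-3.155e+00  a ← 21.372871 − (+3.411e+00/-3.155e+00) = 22.454121
iter 2: u=1.478415  f(a)=+2.760e-01  f'(a)=-2.663e+00  a ← 22.454121 − (+2.760e-01/-2.663e+00) = 22.557733
iter 3: u=1.471624  f(a)=+2.157e-03  f'(a)=-2.622e+00  a ← 22.557733 − (+2.157e-03/-2.622e+00) = 22.558555
iter 4: u=1.471570  f(a)=+1.341e-07  f'(a)=-2.622e+00  a ← 22.558555 − (+1.341e-07/-2.622e+00) = 22.558555
iter 5: u=1.471570  f(a)=+0.000e+00  f'(a)=-2.622e+00  a ← 22.558555 − (+0.000e+00/-2.622e+00) = 22.558555
converged: |Δa| < 1e-12 after 5 iterations
sag = a·(cosh(S/(2a)) − 1) = 22.558555·(cosh(1.471570) − 1) = 29.164093
T_max/T_min = cosh(S/(2a)) = 2.292817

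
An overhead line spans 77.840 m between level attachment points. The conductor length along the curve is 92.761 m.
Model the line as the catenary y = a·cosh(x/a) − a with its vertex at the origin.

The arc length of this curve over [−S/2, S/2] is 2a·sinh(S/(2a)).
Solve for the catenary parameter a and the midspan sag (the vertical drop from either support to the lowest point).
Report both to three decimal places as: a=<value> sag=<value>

seed: a₀ = √(S³/(24(L−S))) = √(77.840³/(24·14.921)) = 36.291060
iter 1: u=1.072440  f(a)=+8.819e-01  f'(a)=-9.208e-01  a ← 36.291060 − (+8.819e-01/-9.208e-01) = 37.248805
iter 2: u=1.044866  f(a)=+3.612e-02  f'(a)=-8.468e-01  a ← 37.248805 − (+3.612e-02/-8.468e-01) = 37.291457
iter 3: u=1.043671  f(a)=+6.631e-05  f'(a)=-8.437e-01  a ← 37.291457 − (+6.631e-05/-8.437e-01) = 37.291536
iter 4: u=1.043668  f(a)=+2.244e-10  f'(a)=-8.437e-01  a ← 37.291536 − (+2.244e-10/-8.437e-01) = 37.291536
iter 5: u=1.043668  f(a)=+4.263e-14  f'(a)=-8.437e-01  a ← 37.291536 − (+4.263e-14/-8.437e-01) = 37.291536
converged: |Δa| < 1e-12 after 5 iterations
sag = a·(cosh(S/(2a)) − 1) = 37.291536·(cosh(1.043668) − 1) = 22.221567
T_max/T_min = cosh(S/(2a)) = 1.595888

a=37.292 sag=22.222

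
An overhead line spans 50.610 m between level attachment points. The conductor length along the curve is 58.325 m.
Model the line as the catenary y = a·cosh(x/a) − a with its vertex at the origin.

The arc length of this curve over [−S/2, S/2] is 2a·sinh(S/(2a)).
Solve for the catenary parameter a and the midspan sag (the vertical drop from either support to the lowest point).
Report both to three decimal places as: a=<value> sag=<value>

a=27.044 sag=12.728

seed: a₀ = √(S³/(24(L−S))) = √(50.610³/(24·7.715)) = 26.459457
iter 1: u=0.956369  f(a)=+3.606e-01  f'(a)=-6.383e-01  a ← 26.459457 − (+3.606e-01/-6.383e-01) = 27.024432
iter 2: u=0.936375  f(a)=+1.187e-02  f'(a)=-5.969e-01  a ← 27.024432 − (+1.187e-02/-5.969e-01) = 27.044325
iter 3: u=0.935686  f(a)=+1.384e-05  f'(a)=-5.955e-01  a ← 27.044325 − (+1.384e-05/-5.955e-01) = 27.044348
iter 4: u=0.935685  f(a)=+1.886e-11  f'(a)=-5.955e-01  a ← 27.044348 − (+1.886e-11/-5.955e-01) = 27.044348
iter 5: u=0.935685  f(a)=+7.105e-15  f'(a)=-5.955e-01  a ← 27.044348 − (+7.105e-15/-5.955e-01) = 27.044348
converged: |Δa| < 1e-12 after 5 iterations
sag = a·(cosh(S/(2a)) − 1) = 27.044348·(cosh(0.935685) − 1) = 12.728107
T_max/T_min = cosh(S/(2a)) = 1.470638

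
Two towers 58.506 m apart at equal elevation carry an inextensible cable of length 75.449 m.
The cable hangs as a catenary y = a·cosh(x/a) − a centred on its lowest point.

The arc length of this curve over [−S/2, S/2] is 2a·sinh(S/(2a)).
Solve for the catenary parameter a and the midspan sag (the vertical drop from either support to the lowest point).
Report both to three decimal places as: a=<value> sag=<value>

a=23.098 sag=21.136

seed: a₀ = √(S³/(24(L−S))) = √(58.506³/(24·16.943)) = 22.192173
iter 1: u=1.318167  f(a)=+1.534e+00  f'(a)=-1.809e+00  a ← 22.192173 − (+1.534e+00/-1.809e+00) = 23.040240
iter 2: u=1.269648  f(a)=+9.234e-02  f'(a)=-1.597e+00  a ← 23.040240 − (+9.234e-02/-1.597e+00) = 23.098043
iter 3: u=1.266471  f(a)=+3.818e-04  f'(a)=-1.584e+00  a ← 23.098043 − (+3.818e-04/-1.584e+00) = 23.098284
iter 4: u=1.266458  f(a)=+6.587e-09  f'(a)=-1.584e+00  a ← 23.098284 − (+6.587e-09/-1.584e+00) = 23.098284
iter 5: u=1.266458  f(a)=+0.000e+00  f'(a)=-1.584e+00  a ← 23.098284 − (+0.000e+00/-1.584e+00) = 23.098284
converged: |Δa| < 1e-12 after 5 iterations
sag = a·(cosh(S/(2a)) − 1) = 23.098284·(cosh(1.266458) − 1) = 21.135963
T_max/T_min = cosh(S/(2a)) = 1.915045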